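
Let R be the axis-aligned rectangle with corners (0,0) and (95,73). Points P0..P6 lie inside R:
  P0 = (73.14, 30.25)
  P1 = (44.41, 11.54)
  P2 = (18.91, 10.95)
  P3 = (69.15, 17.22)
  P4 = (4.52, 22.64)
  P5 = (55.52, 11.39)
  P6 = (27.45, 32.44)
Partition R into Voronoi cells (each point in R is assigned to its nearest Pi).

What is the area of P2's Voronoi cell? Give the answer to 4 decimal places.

Area of P2's cell: 530.2411

1. box [0,95]×[0,73]: [(0, 0) (95, 0) (95, 73) (0, 73)]
2. ⊥bis P2·P0 via (46.025,20.6): [(0, 0) (53.3564, 0) (27.3763, 73) (0, 73)]  |A|=2946.7417
3. ⊥bis P2·P1 via (31.66,11.245): [(0, 0) (31.9202, 0) (30.4297, 64.4205) (27.3763, 73) (0, 73)]  |A|=2256.2771
4. ⊥bis P2·P3 via (44.03,14.085): [(0, 0) (31.9202, 0) (30.4297, 64.4205) (27.3763, 73) (0, 73)]  |A|=2256.2771
5. ⊥bis P2·P4 via (11.715,16.795): [(0, 2.3742) (0, 0) (31.9202, 0) (30.9828, 40.513)]  |A|=683.3719
6. ⊥bis P2·P5 via (37.215,11.17): [(0, 2.3742) (0, 0) (31.9202, 0) (30.9828, 40.513)]  |A|=683.3719
7. ⊥bis P2·P6 via (23.18,21.695): [(17.5221, 23.9434) (0, 2.3742) (0, 0) (31.9202, 0) (31.4947, 18.3908)]  |A|=530.2411
8. canonical 5-gon: [(17.5221, 23.9434) (0, 2.3742) (0, 0) (31.9202, 0) (31.4947, 18.3908)]
9. shoelace: 530.2411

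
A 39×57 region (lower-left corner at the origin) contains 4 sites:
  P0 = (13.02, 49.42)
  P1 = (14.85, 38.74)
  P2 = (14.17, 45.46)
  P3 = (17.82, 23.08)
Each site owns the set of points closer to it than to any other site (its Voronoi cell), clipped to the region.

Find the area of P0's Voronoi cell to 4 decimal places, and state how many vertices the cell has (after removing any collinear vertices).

Area of P0's cell: 305.9614 (4 vertices)

1. box [0,39]×[0,57]: [(0, 0) (39, 0) (39, 57) (0, 57)]
2. ⊥bis P0·P1 via (13.935,44.08): [(0, 41.6923) (39, 48.3748) (39, 57) (0, 57)]  |A|=466.6914
3. ⊥bis P0·P2 via (13.595,47.44): [(0, 43.492) (39, 54.8177) (39, 57) (0, 57)]  |A|=305.9614
4. ⊥bis P0·P3 via (15.42,36.25): [(0, 43.492) (39, 54.8177) (39, 57) (0, 57)]  |A|=305.9614
5. canonical 4-gon: [(0, 43.492) (39, 54.8177) (39, 57) (0, 57)]
6. shoelace: 305.9614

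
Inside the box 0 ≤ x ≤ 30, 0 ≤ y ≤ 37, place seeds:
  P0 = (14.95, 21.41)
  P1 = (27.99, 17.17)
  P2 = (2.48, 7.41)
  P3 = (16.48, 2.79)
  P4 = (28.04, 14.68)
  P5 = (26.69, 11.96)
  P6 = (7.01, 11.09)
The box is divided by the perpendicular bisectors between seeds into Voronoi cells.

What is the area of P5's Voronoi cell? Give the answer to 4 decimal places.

Area of P5's cell: 115.6080

1. box [0,30]×[0,37]: [(0, 0) (30, 0) (30, 37) (0, 37)]
2. ⊥bis P5·P0 via (20.82,16.685): [(7.3896, 0) (30, 0) (30, 28.0896)]  |A|=317.5586
3. ⊥bis P5·P1 via (27.34,14.565): [(20.4895, 16.2743) (7.3896, 0) (30, 0) (30, 13.9013)]  |A|=250.0894
4. ⊥bis P5·P2 via (14.585,9.685): [(20.4895, 16.2743) (14.6987, 9.0803) (16.4052, 0) (30, 0) (30, 13.9013)]  |A|=209.1573
5. ⊥bis P5·P3 via (21.585,7.375): [(20.4895, 16.2743) (17.2295, 12.2244) (28.2088, 0) (30, 0) (30, 13.9013)]  |A|=122.8378
6. ⊥bis P5·P4 via (27.365,13.32): [(22.3458, 15.8112) (20.4895, 16.2743) (17.2295, 12.2244) (28.2088, 0) (30, 0) (30, 12.0122)]  |A|=115.608
7. ⊥bis P5·P6 via (16.85,11.525): [(22.3458, 15.8112) (20.4895, 16.2743) (17.2295, 12.2244) (28.2088, 0) (30, 0) (30, 12.0122)]  |A|=115.608
8. canonical 6-gon: [(22.3458, 15.8112) (20.4895, 16.2743) (17.2295, 12.2244) (28.2088, 0) (30, 0) (30, 12.0122)]
9. shoelace: 115.608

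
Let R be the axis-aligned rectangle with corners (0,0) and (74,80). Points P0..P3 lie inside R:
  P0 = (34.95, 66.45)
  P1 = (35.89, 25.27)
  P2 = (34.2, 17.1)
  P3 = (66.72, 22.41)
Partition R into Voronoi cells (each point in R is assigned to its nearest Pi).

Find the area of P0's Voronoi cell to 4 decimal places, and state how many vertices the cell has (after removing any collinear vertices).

Area of P0's cell: 2375.2651 (5 vertices)

1. box [0,74]×[0,80]: [(0, 0) (74, 0) (74, 80) (0, 80)]
2. ⊥bis P0·P1 via (35.42,45.86): [(0, 45.0515) (74, 46.7407) (74, 80) (0, 80)]  |A|=2523.6911
3. ⊥bis P0·P2 via (34.575,41.775): [(0, 45.0515) (74, 46.7407) (74, 80) (0, 80)]  |A|=2523.6911
4. ⊥bis P0·P3 via (50.835,44.43): [(0, 45.0515) (53.3858, 46.2701) (74, 61.141) (74, 80) (0, 80)]  |A|=2375.2651
5. canonical 5-gon: [(0, 45.0515) (53.3858, 46.2701) (74, 61.141) (74, 80) (0, 80)]
6. shoelace: 2375.2651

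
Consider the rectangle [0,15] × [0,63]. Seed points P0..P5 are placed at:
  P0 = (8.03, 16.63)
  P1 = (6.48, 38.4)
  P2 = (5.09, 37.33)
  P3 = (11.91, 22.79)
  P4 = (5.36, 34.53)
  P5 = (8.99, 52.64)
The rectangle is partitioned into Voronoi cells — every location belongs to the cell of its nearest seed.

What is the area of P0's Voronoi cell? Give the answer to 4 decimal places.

Area of P0's cell: 317.7135

1. box [0,15]×[0,63]: [(0, 0) (15, 0) (15, 63) (0, 63)]
2. ⊥bis P0·P1 via (7.255,27.515): [(0, 26.9985) (0, 0) (15, 0) (15, 28.0664)]  |A|=412.9867
3. ⊥bis P0·P2 via (6.56,26.98): [(13.4147, 27.9536) (0, 26.0483) (0, 0) (15, 0) (15, 28.0664)]  |A|=406.6136
4. ⊥bis P0·P3 via (9.97,19.71): [(0, 25.9898) (0, 0) (15, 0) (15, 16.5418)]  |A|=318.9867
5. ⊥bis P0·P4 via (6.695,25.58): [(1.8079, 24.851) (0, 24.5814) (0, 0) (15, 0) (15, 16.5418)]  |A|=317.7135
6. ⊥bis P0·P5 via (8.51,34.635): [(1.8079, 24.851) (0, 24.5814) (0, 0) (15, 0) (15, 16.5418)]  |A|=317.7135
7. canonical 5-gon: [(1.8079, 24.851) (0, 24.5814) (0, 0) (15, 0) (15, 16.5418)]
8. shoelace: 317.7135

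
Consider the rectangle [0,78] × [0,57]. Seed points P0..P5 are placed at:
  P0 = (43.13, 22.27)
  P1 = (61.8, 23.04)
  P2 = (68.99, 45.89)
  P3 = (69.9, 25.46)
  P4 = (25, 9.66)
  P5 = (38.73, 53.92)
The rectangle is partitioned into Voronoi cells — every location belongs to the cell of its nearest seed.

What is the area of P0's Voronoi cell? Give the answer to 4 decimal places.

Area of P0's cell: 764.8143

1. box [0,78]×[0,57]: [(0, 0) (78, 0) (78, 57) (0, 57)]
2. ⊥bis P0·P1 via (52.465,22.655): [(0, 0) (53.3994, 0) (51.0485, 57) (0, 57)]  |A|=2976.7644
3. ⊥bis P0·P2 via (56.06,34.08): [(0, 0) (53.3994, 0) (51.8015, 38.7423) (35.1253, 57) (0, 57)]  |A|=2831.4043
4. ⊥bis P0·P3 via (56.515,23.865): [(0, 0) (53.3994, 0) (51.8015, 38.7423) (35.1253, 57) (0, 57)]  |A|=2831.4043
5. ⊥bis P0·P4 via (34.065,15.965): [(45.1692, 0) (53.3994, 0) (51.8015, 38.7423) (35.1253, 57) (5.5238, 57)]  |A|=1386.6536
6. ⊥bis P0·P5 via (40.93,38.095): [(20.6352, 35.2736) (45.1692, 0) (53.3994, 0) (51.8015, 38.7423) (51.1012, 39.509)]  |A|=764.8143
7. canonical 5-gon: [(20.6352, 35.2736) (45.1692, 0) (53.3994, 0) (51.8015, 38.7423) (51.1012, 39.509)]
8. shoelace: 764.8143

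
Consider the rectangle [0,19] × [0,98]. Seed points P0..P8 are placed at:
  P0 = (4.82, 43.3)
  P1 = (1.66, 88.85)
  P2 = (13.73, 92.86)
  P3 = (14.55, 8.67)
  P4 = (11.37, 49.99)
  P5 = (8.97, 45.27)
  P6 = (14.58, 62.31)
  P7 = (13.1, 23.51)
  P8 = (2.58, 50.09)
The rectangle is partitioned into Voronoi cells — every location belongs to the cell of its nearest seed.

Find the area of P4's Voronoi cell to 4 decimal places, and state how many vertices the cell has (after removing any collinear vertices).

1. box [0,19]×[0,98]: [(0, 0) (19, 0) (19, 98) (0, 98)]
2. ⊥bis P4·P0 via (8.095,46.645): [(0, 54.5706) (19, 35.9682) (19, 98) (0, 98)]  |A|=1001.8814
3. ⊥bis P4·P1 via (6.515,69.42): [(0, 67.7921) (0, 54.5706) (19, 35.9682) (19, 72.5396)]  |A|=473.0328
4. ⊥bis P4·P2 via (12.55,71.425): [(14.18, 71.3353) (0, 67.7921) (0, 54.5706) (19, 35.9682) (19, 71.0699)]  |A|=469.4908
5. ⊥bis P4·P3 via (12.96,29.33): [(14.18, 71.3353) (0, 67.7921) (0, 54.5706) (19, 35.9682) (19, 71.0699)]  |A|=469.4908
6. ⊥bis P4·P5 via (10.17,47.63): [(14.18, 71.3353) (0, 67.7921) (0, 54.5706) (3.7599, 50.8894) (19, 43.1402) (19, 71.0699)]  |A|=414.8401
7. ⊥bis P4·P6 via (12.975,56.15): [(0, 59.5307) (0, 54.5706) (3.7599, 50.8894) (19, 43.1402) (19, 54.5802)]  |A|=169.2836
8. ⊥bis P4·P7 via (12.235,36.75): [(0, 59.5307) (0, 54.5706) (3.7599, 50.8894) (19, 43.1402) (19, 54.5802)]  |A|=169.2836
9. ⊥bis P4·P8 via (6.975,50.04): [(7.062, 57.6906) (6.9661, 49.2591) (19, 43.1402) (19, 54.5802)]  |A|=119.3107
10. canonical 4-gon: [(7.062, 57.6906) (6.9661, 49.2591) (19, 43.1402) (19, 54.5802)]
11. shoelace: 119.3107

Area of P4's cell: 119.3107 (4 vertices)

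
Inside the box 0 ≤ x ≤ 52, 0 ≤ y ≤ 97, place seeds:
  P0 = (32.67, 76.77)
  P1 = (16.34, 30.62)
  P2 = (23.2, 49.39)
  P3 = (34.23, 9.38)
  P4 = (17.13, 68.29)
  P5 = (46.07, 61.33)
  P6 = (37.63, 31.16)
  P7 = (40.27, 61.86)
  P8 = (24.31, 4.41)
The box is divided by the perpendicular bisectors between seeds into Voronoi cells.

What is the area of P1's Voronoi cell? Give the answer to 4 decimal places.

Area of P1's cell: 722.1181

1. box [0,52]×[0,97]: [(0, 0) (52, 0) (52, 97) (0, 97)]
2. ⊥bis P1·P0 via (24.505,53.695): [(0, 62.366) (0, 0) (52, 0) (52, 43.966)]  |A|=2764.632
3. ⊥bis P1·P2 via (19.77,40.005): [(0, 47.2305) (0, 0) (52, 0) (52, 28.2257)]  |A|=1961.8601
4. ⊥bis P1·P3 via (25.285,20): [(40.1799, 32.5457) (0, 47.2305) (0, 0) (1.5399, 0)]  |A|=973.9162
5. ⊥bis P1·P4 via (16.735,49.455): [(40.1799, 32.5457) (0, 47.2305) (0, 0) (1.5399, 0)]  |A|=973.9162
6. ⊥bis P1·P5 via (31.205,45.975): [(40.1799, 32.5457) (0, 47.2305) (0, 0) (1.5399, 0)]  |A|=973.9162
7. ⊥bis P1·P6 via (26.985,30.89): [(27.2199, 21.6297) (26.8192, 37.4287) (0, 47.2305) (0, 0) (1.5399, 0)]  |A|=869.3515
8. ⊥bis P1·P7 via (28.305,46.24): [(27.2199, 21.6297) (26.8192, 37.4287) (0, 47.2305) (0, 0) (1.5399, 0)]  |A|=869.3515
9. ⊥bis P1·P8 via (20.325,17.515): [(23.4701, 18.4714) (27.2199, 21.6297) (26.8192, 37.4287) (0, 47.2305) (0, 11.3345)]  |A|=722.1181
10. canonical 5-gon: [(23.4701, 18.4714) (27.2199, 21.6297) (26.8192, 37.4287) (0, 47.2305) (0, 11.3345)]
11. shoelace: 722.1181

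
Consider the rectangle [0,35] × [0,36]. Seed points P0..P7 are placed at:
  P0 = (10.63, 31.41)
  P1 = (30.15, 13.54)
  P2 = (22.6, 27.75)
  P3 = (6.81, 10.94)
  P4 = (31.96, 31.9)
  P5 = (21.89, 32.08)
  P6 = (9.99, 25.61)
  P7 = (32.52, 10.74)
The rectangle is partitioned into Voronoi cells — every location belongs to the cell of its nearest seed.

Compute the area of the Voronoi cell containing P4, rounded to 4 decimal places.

1. box [0,35]×[0,36]: [(0, 0) (35, 0) (35, 36) (0, 36)]
2. ⊥bis P4·P0 via (21.295,31.655): [(22.0222, 0) (35, 0) (35, 36) (21.1952, 36)]  |A|=482.0873
3. ⊥bis P4·P1 via (31.055,22.72): [(21.4786, 23.6641) (35, 22.3311) (35, 36) (21.1952, 36)]  |A|=177.5592
4. ⊥bis P4·P2 via (27.28,29.825): [(30.4016, 22.7844) (35, 22.3311) (35, 36) (24.5422, 36)]  |A|=100.5307
5. ⊥bis P4·P3 via (19.385,21.42): [(30.4016, 22.7844) (35, 22.3311) (35, 36) (24.5422, 36)]  |A|=100.5307
6. ⊥bis P4·P5 via (26.925,31.99): [(26.9016, 30.6785) (30.4016, 22.7844) (35, 22.3311) (35, 36) (26.9967, 36)]  |A|=93.9999
7. ⊥bis P4·P6 via (20.975,28.755): [(26.9016, 30.6785) (30.4016, 22.7844) (35, 22.3311) (35, 36) (26.9967, 36)]  |A|=93.9999
8. ⊥bis P4·P7 via (32.24,21.32): [(26.9016, 30.6785) (30.4016, 22.7844) (35, 22.3311) (35, 36) (26.9967, 36)]  |A|=93.9999
9. canonical 5-gon: [(26.9016, 30.6785) (30.4016, 22.7844) (35, 22.3311) (35, 36) (26.9967, 36)]
10. shoelace: 93.9999

Area of P4's cell: 93.9999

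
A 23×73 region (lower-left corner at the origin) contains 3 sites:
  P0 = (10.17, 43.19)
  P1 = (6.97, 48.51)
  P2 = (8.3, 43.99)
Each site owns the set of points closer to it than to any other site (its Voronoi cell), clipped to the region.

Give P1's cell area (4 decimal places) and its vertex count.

1. box [0,23]×[0,73]: [(0, 0) (23, 0) (23, 73) (0, 73)]
2. ⊥bis P1·P0 via (8.57,45.85): [(0, 40.6951) (23, 54.5297) (23, 73) (0, 73)]  |A|=583.9147
3. ⊥bis P1·P2 via (7.635,46.25): [(0, 44.0034) (10.7673, 47.1717) (23, 54.5297) (23, 73) (0, 73)]  |A|=566.104
4. canonical 5-gon: [(0, 44.0034) (10.7673, 47.1717) (23, 54.5297) (23, 73) (0, 73)]
5. shoelace: 566.104

Area of P1's cell: 566.1040 (5 vertices)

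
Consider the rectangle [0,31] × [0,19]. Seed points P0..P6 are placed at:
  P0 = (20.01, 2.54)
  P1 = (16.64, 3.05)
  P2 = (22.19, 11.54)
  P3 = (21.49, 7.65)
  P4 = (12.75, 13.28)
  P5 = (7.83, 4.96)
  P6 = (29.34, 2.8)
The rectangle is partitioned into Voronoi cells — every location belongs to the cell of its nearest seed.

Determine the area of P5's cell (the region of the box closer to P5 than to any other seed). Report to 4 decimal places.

Area of P5's cell: 141.5434

1. box [0,31]×[0,19]: [(0, 0) (31, 0) (31, 19) (0, 19)]
2. ⊥bis P5·P0 via (13.92,3.75): [(0, 0) (13.1749, 0) (16.95, 19) (0, 19)]  |A|=286.1865
3. ⊥bis P5·P1 via (12.235,4.005): [(0, 0) (11.3667, 0) (15.4859, 19) (0, 19)]  |A|=255.0999
4. ⊥bis P5·P2 via (15.01,8.25): [(0, 0) (11.3667, 0) (13.751, 10.9976) (10.0842, 19) (0, 19)]  |A|=233.4865
5. ⊥bis P5·P3 via (14.66,6.305): [(0, 0) (11.3667, 0) (13.7431, 10.9611) (13.7245, 11.0554) (10.0842, 19) (0, 19)]  |A|=233.4858
6. ⊥bis P5·P4 via (10.29,9.12): [(0, 15.205) (0, 0) (11.3667, 0) (12.9969, 7.5193)]  |A|=141.5434
7. ⊥bis P5·P6 via (18.585,3.88): [(0, 15.205) (0, 0) (11.3667, 0) (12.9969, 7.5193)]  |A|=141.5434
8. canonical 4-gon: [(0, 15.205) (0, 0) (11.3667, 0) (12.9969, 7.5193)]
9. shoelace: 141.5434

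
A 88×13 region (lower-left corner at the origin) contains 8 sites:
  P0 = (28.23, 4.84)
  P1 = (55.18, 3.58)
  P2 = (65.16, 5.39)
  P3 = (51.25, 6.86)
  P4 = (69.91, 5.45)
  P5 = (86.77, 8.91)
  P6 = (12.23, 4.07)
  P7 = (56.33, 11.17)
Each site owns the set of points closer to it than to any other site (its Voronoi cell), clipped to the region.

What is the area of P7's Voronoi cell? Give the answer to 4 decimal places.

Area of P7's cell: 53.0453

1. box [0,88]×[0,13]: [(0, 0) (88, 0) (88, 13) (0, 13)]
2. ⊥bis P7·P0 via (42.28,8.005): [(44.0833, 0) (88, 0) (88, 13) (41.1548, 13)]  |A|=589.9527
3. ⊥bis P7·P1 via (55.755,7.375): [(41.9508, 9.4666) (88, 2.4894) (88, 13) (41.1548, 13)]  |A|=324.7653
4. ⊥bis P7·P2 via (60.745,8.28): [(41.9508, 9.4666) (59.7558, 6.7688) (63.8346, 13) (41.1548, 13)]  |A|=101.0441
5. ⊥bis P7·P3 via (53.79,9.015): [(55.0968, 7.4747) (59.7558, 6.7688) (63.8346, 13) (50.409, 13)]  |A|=53.0453
6. ⊥bis P7·P4 via (63.12,8.31): [(55.0968, 7.4747) (59.7558, 6.7688) (63.8346, 13) (50.409, 13)]  |A|=53.0453
7. ⊥bis P7·P5 via (71.55,10.04): [(55.0968, 7.4747) (59.7558, 6.7688) (63.8346, 13) (50.409, 13)]  |A|=53.0453
8. ⊥bis P7·P6 via (34.28,7.62): [(55.0968, 7.4747) (59.7558, 6.7688) (63.8346, 13) (50.409, 13)]  |A|=53.0453
9. canonical 4-gon: [(55.0968, 7.4747) (59.7558, 6.7688) (63.8346, 13) (50.409, 13)]
10. shoelace: 53.0453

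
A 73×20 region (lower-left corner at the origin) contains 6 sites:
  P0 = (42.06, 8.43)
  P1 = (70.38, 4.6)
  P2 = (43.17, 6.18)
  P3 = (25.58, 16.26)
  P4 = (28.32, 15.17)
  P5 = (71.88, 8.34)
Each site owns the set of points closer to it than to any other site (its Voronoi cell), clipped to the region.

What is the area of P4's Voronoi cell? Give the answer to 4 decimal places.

Area of P4's cell: 192.5485

1. box [0,73]×[0,20]: [(0, 0) (73, 0) (73, 20) (0, 20)]
2. ⊥bis P4·P0 via (35.19,11.8): [(0, 0) (29.4016, 0) (39.2124, 20) (0, 20)]  |A|=686.1406
3. ⊥bis P4·P1 via (49.35,9.885): [(0, 0) (29.4016, 0) (39.2124, 20) (0, 20)]  |A|=686.1406
4. ⊥bis P4·P2 via (35.745,10.675): [(0, 0) (29.2825, 0) (29.9106, 1.0375) (39.2124, 20) (0, 20)]  |A|=686.0788
5. ⊥bis P4·P3 via (26.95,15.715): [(20.6984, 0) (29.2825, 0) (29.9106, 1.0375) (39.2124, 20) (28.6546, 20)]  |A|=192.5485
6. ⊥bis P4·P5 via (50.1,11.755): [(20.6984, 0) (29.2825, 0) (29.9106, 1.0375) (39.2124, 20) (28.6546, 20)]  |A|=192.5485
7. canonical 5-gon: [(20.6984, 0) (29.2825, 0) (29.9106, 1.0375) (39.2124, 20) (28.6546, 20)]
8. shoelace: 192.5485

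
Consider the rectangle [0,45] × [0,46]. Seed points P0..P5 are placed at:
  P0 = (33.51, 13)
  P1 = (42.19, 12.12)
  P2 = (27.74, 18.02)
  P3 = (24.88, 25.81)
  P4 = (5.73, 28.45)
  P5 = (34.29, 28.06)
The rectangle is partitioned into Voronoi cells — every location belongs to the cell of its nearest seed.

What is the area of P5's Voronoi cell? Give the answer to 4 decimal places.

1. box [0,45]×[0,46]: [(0, 0) (45, 0) (45, 46) (0, 46)]
2. ⊥bis P5·P0 via (33.9,20.53): [(0, 22.2858) (45, 19.9551) (45, 46) (0, 46)]  |A|=1119.5803
3. ⊥bis P5·P1 via (38.24,20.09): [(0, 22.2858) (38.6332, 20.2849) (45, 23.4403) (45, 46) (0, 46)]  |A|=1108.4854
4. ⊥bis P5·P2 via (31.015,23.04): [(0, 43.2739) (34.9454, 20.4759) (38.6332, 20.2849) (45, 23.4403) (45, 46) (0, 46)]  |A|=741.7666
5. ⊥bis P5·P3 via (29.585,26.935): [(30.4242, 23.4255) (34.9454, 20.4759) (38.6332, 20.2849) (45, 23.4403) (45, 46) (25.0264, 46)]  |A|=417.8168
6. ⊥bis P5·P4 via (20.01,28.255): [(30.4242, 23.4255) (34.9454, 20.4759) (38.6332, 20.2849) (45, 23.4403) (45, 46) (25.0264, 46)]  |A|=417.8168
7. canonical 6-gon: [(30.4242, 23.4255) (34.9454, 20.4759) (38.6332, 20.2849) (45, 23.4403) (45, 46) (25.0264, 46)]
8. shoelace: 417.8168

Area of P5's cell: 417.8168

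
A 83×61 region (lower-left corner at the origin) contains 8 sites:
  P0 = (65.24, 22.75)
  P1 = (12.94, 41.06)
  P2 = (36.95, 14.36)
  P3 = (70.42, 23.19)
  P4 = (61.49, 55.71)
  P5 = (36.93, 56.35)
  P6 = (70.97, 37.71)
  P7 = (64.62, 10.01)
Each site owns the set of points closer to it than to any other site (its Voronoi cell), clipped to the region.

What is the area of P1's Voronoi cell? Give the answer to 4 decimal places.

Area of P1's cell: 1151.0624

1. box [0,83]×[0,61]: [(0, 0) (83, 0) (83, 61) (0, 61)]
2. ⊥bis P1·P0 via (39.09,31.905): [(0, 0) (27.9202, 0) (49.276, 61) (0, 61)]  |A|=2354.4851
3. ⊥bis P1·P2 via (24.945,27.71): [(0, 5.2782) (43.4459, 44.3469) (49.276, 61) (0, 61)]  |A|=1620.74
4. ⊥bis P1·P3 via (41.68,32.125): [(0, 5.2782) (43.4459, 44.3469) (49.276, 61) (0, 61)]  |A|=1620.74
5. ⊥bis P1·P4 via (37.215,48.385): [(0, 5.2782) (39.5033, 40.8016) (33.4084, 61) (0, 61)]  |A|=1437.9967
6. ⊥bis P1·P5 via (24.935,48.705): [(0, 5.2782) (33.4447, 35.3533) (17.0988, 61) (0, 61)]  |A|=1151.0624
7. ⊥bis P1·P6 via (41.955,39.385): [(0, 5.2782) (33.4447, 35.3533) (17.0988, 61) (0, 61)]  |A|=1151.0624
8. ⊥bis P1·P7 via (38.78,25.535): [(0, 5.2782) (33.4447, 35.3533) (17.0988, 61) (0, 61)]  |A|=1151.0624
9. canonical 4-gon: [(0, 5.2782) (33.4447, 35.3533) (17.0988, 61) (0, 61)]
10. shoelace: 1151.0624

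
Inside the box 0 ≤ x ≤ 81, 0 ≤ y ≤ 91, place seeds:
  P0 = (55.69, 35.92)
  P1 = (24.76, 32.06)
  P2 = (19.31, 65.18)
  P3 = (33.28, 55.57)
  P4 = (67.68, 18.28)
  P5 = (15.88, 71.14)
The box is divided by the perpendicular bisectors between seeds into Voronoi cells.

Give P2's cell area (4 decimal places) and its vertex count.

1. box [0,81]×[0,91]: [(0, 0) (81, 0) (81, 91) (0, 91)]
2. ⊥bis P2·P0 via (37.5,50.55): [(0, 3.9249) (70.0335, 91) (0, 91)]  |A|=3049.0844
3. ⊥bis P2·P1 via (22.035,48.62): [(0, 44.9941) (38.0699, 51.2586) (70.0335, 91) (0, 91)]  |A|=2267.3348
4. ⊥bis P2·P3 via (26.295,60.375): [(0, 44.9941) (17.7203, 47.91) (47.362, 91) (0, 91)]  |A|=1428.034
5. ⊥bis P2·P4 via (43.495,41.73): [(0, 44.9941) (17.7203, 47.91) (47.362, 91) (0, 91)]  |A|=1428.034
6. ⊥bis P2·P5 via (17.595,68.16): [(0, 58.034) (0, 44.9941) (17.7203, 47.91) (40.8612, 81.5498)]  |A|=530.7284
7. canonical 4-gon: [(0, 58.034) (0, 44.9941) (17.7203, 47.91) (40.8612, 81.5498)]
8. shoelace: 530.7284

Area of P2's cell: 530.7284 (4 vertices)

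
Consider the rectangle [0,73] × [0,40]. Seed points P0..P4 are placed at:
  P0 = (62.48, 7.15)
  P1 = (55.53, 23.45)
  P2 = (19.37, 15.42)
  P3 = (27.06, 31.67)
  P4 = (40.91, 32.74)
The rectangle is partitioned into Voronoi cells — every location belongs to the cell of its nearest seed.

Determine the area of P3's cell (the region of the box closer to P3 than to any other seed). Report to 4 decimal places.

Area of P3's cell: 464.3888

1. box [0,73]×[0,40]: [(0, 0) (73, 0) (73, 40) (0, 40)]
2. ⊥bis P3·P0 via (44.77,19.41): [(0, 0) (31.3332, 0) (59.0237, 40) (0, 40)]  |A|=1807.1374
3. ⊥bis P3·P1 via (41.295,27.56): [(0, 0) (31.3332, 0) (34.772, 4.9675) (44.8867, 40) (0, 40)]  |A|=1559.5107
4. ⊥bis P3·P2 via (23.215,23.545): [(0, 34.5311) (38.1017, 16.5001) (44.8867, 40) (0, 40)]  |A|=631.6043
5. ⊥bis P3·P4 via (33.985,32.205): [(0, 34.5311) (35.0881, 17.9263) (33.3828, 40) (0, 40)]  |A|=464.3888
6. canonical 4-gon: [(0, 34.5311) (35.0881, 17.9263) (33.3828, 40) (0, 40)]
7. shoelace: 464.3888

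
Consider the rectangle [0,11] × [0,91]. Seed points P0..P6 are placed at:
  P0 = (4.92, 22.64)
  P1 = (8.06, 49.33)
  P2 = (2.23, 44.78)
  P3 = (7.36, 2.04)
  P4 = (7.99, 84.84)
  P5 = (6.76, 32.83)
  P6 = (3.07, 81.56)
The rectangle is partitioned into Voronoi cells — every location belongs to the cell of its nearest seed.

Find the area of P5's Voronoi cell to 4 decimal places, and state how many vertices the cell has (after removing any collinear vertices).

Area of P5's cell: 125.0403 (5 vertices)

1. box [0,11]×[0,91]: [(0, 0) (11, 0) (11, 91) (0, 91)]
2. ⊥bis P5·P0 via (5.84,27.735): [(0, 28.7895) (11, 26.8033) (11, 91) (0, 91)]  |A|=695.2397
3. ⊥bis P5·P1 via (7.41,41.08): [(0, 41.6638) (0, 28.7895) (11, 26.8033) (11, 40.7972)]  |A|=147.775
4. ⊥bis P5·P2 via (4.495,38.805): [(9.9653, 40.8787) (0, 37.101) (0, 28.7895) (11, 26.8033) (11, 40.7972)]  |A|=125.0403
5. ⊥bis P5·P3 via (7.06,17.435): [(9.9653, 40.8787) (0, 37.101) (0, 28.7895) (11, 26.8033) (11, 40.7972)]  |A|=125.0403
6. ⊥bis P5·P4 via (7.375,58.835): [(9.9653, 40.8787) (0, 37.101) (0, 28.7895) (11, 26.8033) (11, 40.7972)]  |A|=125.0403
7. ⊥bis P5·P6 via (4.915,57.195): [(9.9653, 40.8787) (0, 37.101) (0, 28.7895) (11, 26.8033) (11, 40.7972)]  |A|=125.0403
8. canonical 5-gon: [(9.9653, 40.8787) (0, 37.101) (0, 28.7895) (11, 26.8033) (11, 40.7972)]
9. shoelace: 125.0403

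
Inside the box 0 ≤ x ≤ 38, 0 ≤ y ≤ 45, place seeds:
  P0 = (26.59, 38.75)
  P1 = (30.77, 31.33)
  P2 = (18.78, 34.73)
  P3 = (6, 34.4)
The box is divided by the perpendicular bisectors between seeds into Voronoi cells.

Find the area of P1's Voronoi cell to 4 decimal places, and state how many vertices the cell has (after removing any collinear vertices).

Area of P1's cell: 638.2539 (4 vertices)

1. box [0,38]×[0,45]: [(0, 0) (38, 0) (38, 45) (0, 45)]
2. ⊥bis P1·P0 via (28.68,35.04): [(0, 18.8833) (0, 0) (38, 0) (38, 40.2904)]  |A|=1124.3002
3. ⊥bis P1·P2 via (24.775,33.03): [(24.7109, 32.8041) (15.4087, 0) (38, 0) (38, 40.2904)]  |A|=638.2539
4. ⊥bis P1·P3 via (18.385,32.865): [(24.7109, 32.8041) (15.4087, 0) (38, 0) (38, 40.2904)]  |A|=638.2539
5. canonical 4-gon: [(24.7109, 32.8041) (15.4087, 0) (38, 0) (38, 40.2904)]
6. shoelace: 638.2539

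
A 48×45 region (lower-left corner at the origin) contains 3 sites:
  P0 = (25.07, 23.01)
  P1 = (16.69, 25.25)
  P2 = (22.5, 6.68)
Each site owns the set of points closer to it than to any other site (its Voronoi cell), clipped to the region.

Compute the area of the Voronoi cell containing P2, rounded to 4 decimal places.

Area of P2's cell: 629.4560

1. box [0,48]×[0,45]: [(0, 0) (48, 0) (48, 45) (0, 45)]
2. ⊥bis P2·P0 via (23.785,14.845): [(0, 18.5883) (0, 0) (48, 0) (48, 11.0341)]  |A|=710.9358
3. ⊥bis P2·P1 via (19.595,15.965): [(18.6156, 15.6586) (0, 9.8343) (0, 0) (48, 0) (48, 11.0341)]  |A|=629.456
4. canonical 5-gon: [(18.6156, 15.6586) (0, 9.8343) (0, 0) (48, 0) (48, 11.0341)]
5. shoelace: 629.456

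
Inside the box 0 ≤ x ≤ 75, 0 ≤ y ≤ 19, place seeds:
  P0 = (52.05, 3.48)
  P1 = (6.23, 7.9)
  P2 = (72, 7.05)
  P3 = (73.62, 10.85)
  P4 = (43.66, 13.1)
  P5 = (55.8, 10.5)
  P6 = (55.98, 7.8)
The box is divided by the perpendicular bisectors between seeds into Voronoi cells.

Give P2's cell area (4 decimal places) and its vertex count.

1. box [0,75]×[0,19]: [(0, 0) (75, 0) (75, 19) (0, 19)]
2. ⊥bis P2·P0 via (62.025,5.265): [(62.9672, 0) (75, 0) (75, 19) (59.5672, 19)]  |A|=260.924
3. ⊥bis P2·P1 via (39.115,7.475): [(62.9672, 0) (75, 0) (75, 19) (59.5672, 19)]  |A|=260.924
4. ⊥bis P2·P3 via (72.81,8.95): [(60.4204, 14.2319) (62.9672, 0) (75, 0) (75, 8.0164)]  |A|=144.0627
5. ⊥bis P2·P4 via (57.83,10.075): [(60.4204, 14.2319) (62.9672, 0) (75, 0) (75, 8.0164)]  |A|=144.0627
6. ⊥bis P2·P5 via (63.9,8.775): [(64.6758, 12.4178) (62.5398, 2.3881) (62.9672, 0) (75, 0) (75, 8.0164)]  |A|=120.7853
7. ⊥bis P2·P6 via (63.99,7.425): [(64.6758, 12.4178) (64.0964, 9.6971) (63.6424, 0) (75, 0) (75, 8.0164)]  |A|=114.0911
8. canonical 5-gon: [(64.6758, 12.4178) (64.0964, 9.6971) (63.6424, 0) (75, 0) (75, 8.0164)]
9. shoelace: 114.0911

Area of P2's cell: 114.0911 (5 vertices)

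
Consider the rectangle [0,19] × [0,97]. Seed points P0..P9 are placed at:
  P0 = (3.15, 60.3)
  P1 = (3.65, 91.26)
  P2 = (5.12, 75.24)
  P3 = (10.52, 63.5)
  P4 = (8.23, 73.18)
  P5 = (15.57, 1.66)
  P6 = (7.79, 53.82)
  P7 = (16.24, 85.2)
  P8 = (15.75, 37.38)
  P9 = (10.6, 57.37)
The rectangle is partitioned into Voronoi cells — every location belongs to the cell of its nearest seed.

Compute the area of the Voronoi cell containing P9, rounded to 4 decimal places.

1. box [0,19]×[0,97]: [(0, 0) (19, 0) (19, 97) (0, 97)]
2. ⊥bis P9·P0 via (6.875,58.835): [(0, 41.3542) (0, 0) (19, 0) (19, 89.6648)]  |A|=1244.6803
3. ⊥bis P9·P1 via (7.125,74.315): [(13.4753, 75.6173) (0, 41.3542) (0, 0) (19, 0) (19, 76.7503)]  |A|=1209.0058
4. ⊥bis P9·P2 via (7.86,66.305): [(10.0807, 66.986) (0, 41.3542) (0, 0) (19, 0) (19, 69.7212)]  |A|=1155.7388
5. ⊥bis P9·P3 via (10.56,60.435): [(7.4885, 60.3949) (0, 41.3542) (0, 0) (19, 0) (19, 60.5451)]  |A|=1077.0749
6. ⊥bis P9·P4 via (9.415,65.275): [(7.4885, 60.3949) (0, 41.3542) (0, 0) (19, 0) (19, 60.5451)]  |A|=1077.0749
7. ⊥bis P9·P5 via (13.085,29.515): [(7.4885, 60.3949) (0, 41.3542) (0, 28.3477) (19, 30.0427) (19, 60.5451)]  |A|=522.3666
8. ⊥bis P9·P6 via (9.195,55.595): [(7.4885, 60.3949) (6.454, 57.7646) (19, 47.8339) (19, 60.5451)]  |A|=94.7994
9. ⊥bis P9·P7 via (13.42,71.285): [(7.4885, 60.3949) (6.454, 57.7646) (19, 47.8339) (19, 60.5451)]  |A|=94.7994
10. ⊥bis P9·P8 via (13.175,47.375): [(7.4885, 60.3949) (6.454, 57.7646) (18.007, 48.6199) (19, 48.8757) (19, 60.5451)]  |A|=94.2821
11. canonical 5-gon: [(7.4885, 60.3949) (6.454, 57.7646) (18.007, 48.6199) (19, 48.8757) (19, 60.5451)]
12. shoelace: 94.2821

Area of P9's cell: 94.2821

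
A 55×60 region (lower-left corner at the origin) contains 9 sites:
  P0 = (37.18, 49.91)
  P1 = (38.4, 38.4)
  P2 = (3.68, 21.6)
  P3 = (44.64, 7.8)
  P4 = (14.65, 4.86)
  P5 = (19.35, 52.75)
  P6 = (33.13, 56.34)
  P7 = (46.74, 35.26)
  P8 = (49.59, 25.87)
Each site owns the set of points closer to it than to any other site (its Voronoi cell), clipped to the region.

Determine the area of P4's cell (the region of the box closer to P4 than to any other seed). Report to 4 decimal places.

1. box [0,55]×[0,60]: [(0, 0) (55, 0) (55, 60) (0, 60)]
2. ⊥bis P4·P0 via (25.915,27.385): [(0, 40.3454) (0, 0) (55, 0) (55, 12.8393)]  |A|=1462.5778
3. ⊥bis P4·P1 via (26.525,21.63): [(0.3232, 40.1837) (0, 40.3454) (0, 0) (55, 0) (55, 1.4666)]  |A|=1151.6667
4. ⊥bis P4·P2 via (9.165,13.23): [(24.342, 23.1758) (0, 7.224) (0, 0) (55, 0) (55, 1.4666)]  |A|=747.7386
5. ⊥bis P4·P3 via (29.645,6.33): [(28.266, 20.3972) (24.342, 23.1758) (0, 7.224) (0, 0) (30.2655, 0)]  |A|=475.8778
6. ⊥bis P4·P5 via (17,28.805): [(28.266, 20.3972) (24.342, 23.1758) (0, 7.224) (0, 0) (30.2655, 0)]  |A|=475.8778
7. ⊥bis P4·P6 via (23.89,30.6): [(28.266, 20.3972) (24.342, 23.1758) (0, 7.224) (0, 0) (30.2655, 0)]  |A|=475.8778
8. ⊥bis P4·P7 via (30.695,20.06): [(28.266, 20.3972) (24.342, 23.1758) (0, 7.224) (0, 0) (30.2655, 0)]  |A|=475.8778
9. ⊥bis P4·P8 via (32.12,15.365): [(28.266, 20.3972) (24.342, 23.1758) (0, 7.224) (0, 0) (30.2655, 0)]  |A|=475.8778
10. canonical 5-gon: [(28.266, 20.3972) (24.342, 23.1758) (0, 7.224) (0, 0) (30.2655, 0)]
11. shoelace: 475.8778

Area of P4's cell: 475.8778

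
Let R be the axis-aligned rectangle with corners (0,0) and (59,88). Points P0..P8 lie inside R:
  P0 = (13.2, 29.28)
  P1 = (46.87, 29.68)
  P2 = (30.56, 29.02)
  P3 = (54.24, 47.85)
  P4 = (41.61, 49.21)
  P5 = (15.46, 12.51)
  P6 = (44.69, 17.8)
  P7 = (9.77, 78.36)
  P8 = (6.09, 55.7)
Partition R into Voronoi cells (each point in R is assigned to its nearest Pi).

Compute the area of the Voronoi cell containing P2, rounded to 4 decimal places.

1. box [0,59]×[0,88]: [(0, 0) (59, 0) (59, 88) (0, 88)]
2. ⊥bis P2·P0 via (21.88,29.15): [(21.4434, 0) (59, 0) (59, 88) (22.7614, 88)]  |A|=3246.9881
3. ⊥bis P2·P1 via (38.715,29.35): [(21.4434, 0) (39.9027, 0) (36.3417, 88) (22.7614, 88)]  |A|=1409.7394
4. ⊥bis P2·P3 via (42.4,38.435): [(22.3958, 63.5916) (21.4434, 0) (39.9027, 0) (38.1301, 43.8047)]  |A|=914.0067
5. ⊥bis P2·P4 via (36.085,39.115): [(22.1435, 46.7452) (21.4434, 0) (39.9027, 0) (38.3705, 37.8642)]  |A|=731.8466
6. ⊥bis P2·P5 via (23.01,20.765): [(22.1435, 46.7452) (21.7714, 21.8978) (39.6793, 5.5193) (38.3705, 37.8642)]  |A|=482.1473
7. ⊥bis P2·P6 via (37.625,23.41): [(22.1435, 46.7452) (21.7714, 21.8978) (30.2597, 14.1344) (38.8909, 25.0042) (38.3705, 37.8642)]  |A|=393.7735
8. ⊥bis P2·P7 via (20.165,53.69): [(22.1435, 46.7452) (21.7714, 21.8978) (30.2597, 14.1344) (38.8909, 25.0042) (38.3705, 37.8642)]  |A|=393.7735
9. ⊥bis P2·P8 via (18.325,42.36): [(22.7464, 46.4152) (22.1301, 45.8499) (21.7714, 21.8978) (30.2597, 14.1344) (38.8909, 25.0042) (38.3705, 37.8642)]  |A|=393.5014
10. canonical 6-gon: [(22.7464, 46.4152) (22.1301, 45.8499) (21.7714, 21.8978) (30.2597, 14.1344) (38.8909, 25.0042) (38.3705, 37.8642)]
11. shoelace: 393.5014

Area of P2's cell: 393.5014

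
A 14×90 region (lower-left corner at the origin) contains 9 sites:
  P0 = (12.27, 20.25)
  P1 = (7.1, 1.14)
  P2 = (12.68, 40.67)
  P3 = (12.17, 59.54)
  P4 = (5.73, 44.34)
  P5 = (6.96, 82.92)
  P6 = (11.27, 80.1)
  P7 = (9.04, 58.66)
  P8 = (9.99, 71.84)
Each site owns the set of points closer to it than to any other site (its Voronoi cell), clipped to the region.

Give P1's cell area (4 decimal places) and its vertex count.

1. box [0,14]×[0,90]: [(0, 0) (14, 0) (14, 90) (0, 90)]
2. ⊥bis P1·P0 via (9.685,10.695): [(0, 13.3152) (0, 0) (14, 0) (14, 9.5276)]  |A|=159.8996
3. ⊥bis P1·P2 via (9.89,20.905): [(0, 13.3152) (0, 0) (14, 0) (14, 9.5276)]  |A|=159.8996
4. ⊥bis P1·P3 via (9.635,30.34): [(0, 13.3152) (0, 0) (14, 0) (14, 9.5276)]  |A|=159.8996
5. ⊥bis P1·P4 via (6.415,22.74): [(0, 13.3152) (0, 0) (14, 0) (14, 9.5276)]  |A|=159.8996
6. ⊥bis P1·P5 via (7.03,42.03): [(0, 13.3152) (0, 0) (14, 0) (14, 9.5276)]  |A|=159.8996
7. ⊥bis P1·P6 via (9.185,40.62): [(0, 13.3152) (0, 0) (14, 0) (14, 9.5276)]  |A|=159.8996
8. ⊥bis P1·P7 via (8.07,29.9): [(0, 13.3152) (0, 0) (14, 0) (14, 9.5276)]  |A|=159.8996
9. ⊥bis P1·P8 via (8.545,36.49): [(0, 13.3152) (0, 0) (14, 0) (14, 9.5276)]  |A|=159.8996
10. canonical 4-gon: [(0, 13.3152) (0, 0) (14, 0) (14, 9.5276)]
11. shoelace: 159.8996

Area of P1's cell: 159.8996 (4 vertices)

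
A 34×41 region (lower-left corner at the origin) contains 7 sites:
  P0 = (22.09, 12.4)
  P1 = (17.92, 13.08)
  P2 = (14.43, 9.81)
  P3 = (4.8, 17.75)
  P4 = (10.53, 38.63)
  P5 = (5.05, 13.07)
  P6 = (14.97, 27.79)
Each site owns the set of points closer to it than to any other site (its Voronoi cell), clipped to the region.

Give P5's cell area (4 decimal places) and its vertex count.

1. box [0,34]×[0,41]: [(0, 0) (34, 0) (34, 41) (0, 41)]
2. ⊥bis P5·P0 via (13.57,12.735): [(0, 0) (13.0693, 0) (14.6814, 41) (0, 41)]  |A|=568.8879
3. ⊥bis P5·P1 via (11.485,13.075): [(0, 0) (11.4952, 0) (11.4633, 41) (0, 41)]  |A|=470.6485
4. ⊥bis P5·P2 via (9.74,11.44): [(0, 0) (5.7641, 0) (11.4824, 16.4533) (11.4633, 41) (0, 41)]  |A|=423.5005
5. ⊥bis P5·P3 via (4.925,15.41): [(0, 15.1469) (0, 0) (5.7641, 0) (11.237, 15.7472)]  |A|=130.4863
6. ⊥bis P5·P4 via (7.79,25.85): [(0, 15.1469) (0, 0) (5.7641, 0) (11.237, 15.7472)]  |A|=130.4863
7. ⊥bis P5·P6 via (10.01,20.43): [(0, 15.1469) (0, 0) (5.7641, 0) (11.237, 15.7472)]  |A|=130.4863
8. canonical 4-gon: [(0, 15.1469) (0, 0) (5.7641, 0) (11.237, 15.7472)]
9. shoelace: 130.4863

Area of P5's cell: 130.4863 (4 vertices)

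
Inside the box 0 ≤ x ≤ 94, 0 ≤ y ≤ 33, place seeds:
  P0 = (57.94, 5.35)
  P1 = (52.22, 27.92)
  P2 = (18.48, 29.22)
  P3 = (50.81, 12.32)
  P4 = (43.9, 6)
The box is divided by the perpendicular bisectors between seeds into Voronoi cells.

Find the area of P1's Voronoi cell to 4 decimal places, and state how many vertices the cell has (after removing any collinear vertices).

1. box [0,94]×[0,33]: [(0, 0) (94, 0) (94, 33) (0, 33)]
2. ⊥bis P1·P0 via (55.08,16.635): [(0, 2.6759) (94, 26.4986) (94, 33) (0, 33)]  |A|=1730.798
3. ⊥bis P1·P2 via (35.35,28.57): [(34.6911, 11.4678) (94, 26.4986) (94, 33) (35.5207, 33)]  |A|=822.3899
4. ⊥bis P1·P3 via (51.515,20.12): [(35.0817, 21.6053) (64.279, 18.9663) (94, 26.4986) (94, 33) (35.5207, 33)]  |A|=673.8795
5. ⊥bis P1·P4 via (48.06,16.96): [(35.0923, 21.882) (36.0526, 21.5176) (64.279, 18.9663) (94, 26.4986) (94, 33) (35.5207, 33)]  |A|=673.7447
6. canonical 6-gon: [(35.0923, 21.882) (36.0526, 21.5176) (64.279, 18.9663) (94, 26.4986) (94, 33) (35.5207, 33)]
7. shoelace: 673.7447

Area of P1's cell: 673.7447 (6 vertices)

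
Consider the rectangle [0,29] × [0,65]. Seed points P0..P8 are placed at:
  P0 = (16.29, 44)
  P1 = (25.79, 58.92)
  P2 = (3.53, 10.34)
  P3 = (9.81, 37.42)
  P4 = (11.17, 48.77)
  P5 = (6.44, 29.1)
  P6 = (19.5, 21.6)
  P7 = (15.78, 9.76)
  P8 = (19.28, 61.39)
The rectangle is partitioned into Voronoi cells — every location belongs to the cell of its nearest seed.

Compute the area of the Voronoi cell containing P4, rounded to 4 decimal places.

1. box [0,29]×[0,65]: [(0, 0) (29, 0) (29, 65) (0, 65)]
2. ⊥bis P4·P0 via (13.73,46.385): [(0, 31.6476) (29, 62.7754) (29, 65) (0, 65)]  |A|=515.8665
3. ⊥bis P4·P1 via (18.48,53.845): [(0, 31.6476) (19.4194, 52.4919) (10.7356, 65) (0, 65)]  |A|=390.9835
4. ⊥bis P4·P2 via (7.35,29.555): [(0, 31.6476) (19.4194, 52.4919) (10.7356, 65) (0, 65)]  |A|=390.9835
5. ⊥bis P4·P3 via (10.49,43.095): [(0, 44.352) (10.6473, 43.0761) (19.4194, 52.4919) (10.7356, 65) (0, 65)]  |A|=323.3495
6. ⊥bis P4·P5 via (8.805,38.935): [(0, 44.352) (10.6473, 43.0761) (19.4194, 52.4919) (10.7356, 65) (0, 65)]  |A|=323.3495
7. ⊥bis P4·P6 via (15.335,35.185): [(0, 44.352) (10.6473, 43.0761) (19.4194, 52.4919) (10.7356, 65) (0, 65)]  |A|=323.3495
8. ⊥bis P4·P7 via (13.475,29.265): [(0, 44.352) (10.6473, 43.0761) (19.4194, 52.4919) (10.7356, 65) (0, 65)]  |A|=323.3495
9. ⊥bis P4·P8 via (15.225,55.08): [(0, 64.8641) (0, 44.352) (10.6473, 43.0761) (19.3569, 52.4247)]  |A|=253.8496
10. canonical 4-gon: [(0, 64.8641) (0, 44.352) (10.6473, 43.0761) (19.3569, 52.4247)]
11. shoelace: 253.8496

Area of P4's cell: 253.8496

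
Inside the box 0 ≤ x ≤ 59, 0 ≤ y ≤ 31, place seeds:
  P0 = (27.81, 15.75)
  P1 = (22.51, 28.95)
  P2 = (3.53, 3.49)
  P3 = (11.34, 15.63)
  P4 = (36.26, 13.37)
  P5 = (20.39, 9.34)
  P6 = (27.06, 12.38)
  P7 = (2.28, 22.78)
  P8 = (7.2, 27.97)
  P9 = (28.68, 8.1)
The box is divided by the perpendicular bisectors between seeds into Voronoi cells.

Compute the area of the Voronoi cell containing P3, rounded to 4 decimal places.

Area of P3's cell: 167.4409

1. box [0,59]×[0,31]: [(0, 0) (59, 0) (59, 31) (0, 31)]
2. ⊥bis P3·P0 via (19.575,15.69): [(0, 0) (19.6893, 0) (19.4635, 31) (0, 31)]  |A|=606.8679
3. ⊥bis P3·P1 via (16.925,22.29): [(0, 0) (19.6893, 0) (19.5429, 20.0947) (6.5385, 31) (0, 31)]  |A|=536.3924
4. ⊥bis P3·P2 via (7.435,9.56): [(0, 14.3431) (19.677, 1.6844) (19.5429, 20.0947) (6.5385, 31) (0, 31)]  |A|=378.6952
5. ⊥bis P3·P4 via (23.8,14.5): [(0, 14.3431) (19.677, 1.6844) (19.5429, 20.0947) (6.5385, 31) (0, 31)]  |A|=378.6952
6. ⊥bis P3·P5 via (15.865,12.485): [(0, 14.3431) (11.8555, 6.7162) (19.5596, 17.8008) (19.5429, 20.0947) (6.5385, 31) (0, 31)]  |A|=315.9629
7. ⊥bis P3·P6 via (19.2,14.005): [(0, 14.3431) (11.8555, 6.7162) (19.5596, 17.8008) (19.5429, 20.0947) (6.5385, 31) (0, 31)]  |A|=315.9629
8. ⊥bis P3·P7 via (6.81,19.205): [(1.9719, 13.0745) (11.8555, 6.7162) (19.5596, 17.8008) (19.5429, 20.0947) (12.3033, 26.1657)]  |A|=178.2307
9. ⊥bis P3·P8 via (9.27,21.8): [(8.7095, 21.612) (1.9719, 13.0745) (11.8555, 6.7162) (19.5596, 17.8008) (19.5429, 20.0947) (15.1549, 23.7744)]  |A|=167.4409
10. ⊥bis P3·P9 via (20.01,11.865): [(8.7095, 21.612) (1.9719, 13.0745) (11.8555, 6.7162) (19.5596, 17.8008) (19.5429, 20.0947) (15.1549, 23.7744)]  |A|=167.4409
11. canonical 6-gon: [(8.7095, 21.612) (1.9719, 13.0745) (11.8555, 6.7162) (19.5596, 17.8008) (19.5429, 20.0947) (15.1549, 23.7744)]
12. shoelace: 167.4409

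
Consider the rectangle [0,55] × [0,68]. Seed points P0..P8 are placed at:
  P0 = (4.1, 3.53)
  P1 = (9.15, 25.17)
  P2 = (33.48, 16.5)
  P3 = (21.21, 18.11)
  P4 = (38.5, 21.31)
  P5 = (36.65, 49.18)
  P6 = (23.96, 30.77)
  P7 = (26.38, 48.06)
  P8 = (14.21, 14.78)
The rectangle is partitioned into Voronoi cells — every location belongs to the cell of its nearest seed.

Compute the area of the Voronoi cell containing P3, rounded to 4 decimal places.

1. box [0,55]×[0,68]: [(0, 0) (55, 0) (55, 68) (0, 68)]
2. ⊥bis P3·P0 via (12.655,10.82): [(0, 25.671) (21.8751, 0) (55, 0) (55, 68) (0, 68)]  |A|=3459.2228
3. ⊥bis P3·P1 via (15.18,21.64): [(10.3971, 13.4697) (21.8751, 0) (55, 0) (55, 68) (42.3194, 68)]  |A|=2085.3286
4. ⊥bis P3·P2 via (27.345,17.305): [(31.5926, 49.6762) (10.3971, 13.4697) (21.8751, 0) (25.0743, 0)]  |A|=430.0012
5. ⊥bis P3·P4 via (29.855,19.71): [(28.5709, 26.648) (26.0585, 40.2229) (10.3971, 13.4697) (21.8751, 0) (25.0743, 0)]  |A|=380.5639
6. ⊥bis P3·P5 via (28.93,33.645): [(28.5709, 26.648) (27.1084, 34.5502) (23.7227, 36.2327) (10.3971, 13.4697) (21.8751, 0) (25.0743, 0)]  |A|=371.8441
7. ⊥bis P3·P6 via (22.585,24.44): [(28.1234, 23.237) (17.4696, 25.5512) (10.3971, 13.4697) (21.8751, 0) (25.0743, 0)]  |A|=285.1486
8. ⊥bis P3·P7 via (23.795,33.085): [(28.1234, 23.237) (17.4696, 25.5512) (10.3971, 13.4697) (21.8751, 0) (25.0743, 0)]  |A|=285.1486
9. ⊥bis P3·P8 via (17.71,16.445): [(25.1735, 0.7559) (28.1234, 23.237) (17.4696, 25.5512) (15.2124, 21.6953)]  |A|=166.0041
10. canonical 4-gon: [(25.1735, 0.7559) (28.1234, 23.237) (17.4696, 25.5512) (15.2124, 21.6953)]
11. shoelace: 166.0041

Area of P3's cell: 166.0041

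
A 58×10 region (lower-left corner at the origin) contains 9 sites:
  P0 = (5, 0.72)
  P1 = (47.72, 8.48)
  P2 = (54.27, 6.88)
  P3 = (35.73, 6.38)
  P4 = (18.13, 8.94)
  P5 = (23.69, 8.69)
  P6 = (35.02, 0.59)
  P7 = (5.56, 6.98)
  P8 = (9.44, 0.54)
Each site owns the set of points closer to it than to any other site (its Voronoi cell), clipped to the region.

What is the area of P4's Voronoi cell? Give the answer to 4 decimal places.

1. box [0,58]×[0,10]: [(0, 0) (58, 0) (58, 10) (0, 10)]
2. ⊥bis P4·P0 via (11.565,4.83): [(14.5888, 0) (58, 0) (58, 10) (8.3283, 10)]  |A|=465.4143
3. ⊥bis P4·P1 via (32.925,8.71): [(14.5888, 0) (32.7896, 0) (32.9451, 10) (8.3283, 10)]  |A|=214.0875
4. ⊥bis P4·P2 via (36.2,7.91): [(14.5888, 0) (32.7896, 0) (32.9451, 10) (8.3283, 10)]  |A|=214.0875
5. ⊥bis P4·P3 via (26.93,7.66): [(14.5888, 0) (25.8158, 0) (27.2704, 10) (8.3283, 10)]  |A|=150.8452
6. ⊥bis P4·P5 via (20.91,8.815): [(14.5888, 0) (20.5136, 0) (20.9633, 10) (8.3283, 10)]  |A|=92.7989
7. ⊥bis P4·P6 via (26.575,4.765): [(14.5888, 0) (20.5136, 0) (20.9633, 10) (8.3283, 10)]  |A|=92.7989
8. ⊥bis P4·P7 via (11.845,7.96): [(12.5878, 3.1963) (14.5888, 0) (20.5136, 0) (20.9633, 10) (11.5269, 10)]  |A|=81.9178
9. ⊥bis P4·P8 via (13.785,4.74): [(12.0705, 6.5137) (18.3668, 0) (20.5136, 0) (20.9633, 10) (11.5269, 10)]  |A|=67.121
10. canonical 5-gon: [(12.0705, 6.5137) (18.3668, 0) (20.5136, 0) (20.9633, 10) (11.5269, 10)]
11. shoelace: 67.121

Area of P4's cell: 67.1210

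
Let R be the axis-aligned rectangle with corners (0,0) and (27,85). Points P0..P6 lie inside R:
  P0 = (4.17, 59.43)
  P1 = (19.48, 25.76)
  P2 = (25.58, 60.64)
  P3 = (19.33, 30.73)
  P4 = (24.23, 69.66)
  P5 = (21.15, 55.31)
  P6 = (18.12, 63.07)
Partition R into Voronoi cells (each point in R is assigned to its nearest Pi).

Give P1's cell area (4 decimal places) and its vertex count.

Area of P1's cell: 757.8031 (4 vertices)

1. box [0,27]×[0,85]: [(0, 0) (27, 0) (27, 85) (0, 85)]
2. ⊥bis P1·P0 via (11.825,42.595): [(0, 37.2181) (0, 0) (27, 0) (27, 49.4952)]  |A|=1170.6291
3. ⊥bis P1·P2 via (22.53,43.2): [(15.7595, 44.3841) (0, 37.2181) (0, 0) (27, 0) (27, 42.4183)]  |A|=1130.8552
4. ⊥bis P1·P3 via (19.405,28.245): [(0, 27.6593) (0, 0) (27, 0) (27, 28.4742)]  |A|=757.8031
5. ⊥bis P1·P4 via (21.855,47.71): [(0, 27.6593) (0, 0) (27, 0) (27, 28.4742)]  |A|=757.8031
6. ⊥bis P1·P5 via (20.315,40.535): [(0, 27.6593) (0, 0) (27, 0) (27, 28.4742)]  |A|=757.8031
7. ⊥bis P1·P6 via (18.8,44.415): [(0, 27.6593) (0, 0) (27, 0) (27, 28.4742)]  |A|=757.8031
8. canonical 4-gon: [(0, 27.6593) (0, 0) (27, 0) (27, 28.4742)]
9. shoelace: 757.8031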